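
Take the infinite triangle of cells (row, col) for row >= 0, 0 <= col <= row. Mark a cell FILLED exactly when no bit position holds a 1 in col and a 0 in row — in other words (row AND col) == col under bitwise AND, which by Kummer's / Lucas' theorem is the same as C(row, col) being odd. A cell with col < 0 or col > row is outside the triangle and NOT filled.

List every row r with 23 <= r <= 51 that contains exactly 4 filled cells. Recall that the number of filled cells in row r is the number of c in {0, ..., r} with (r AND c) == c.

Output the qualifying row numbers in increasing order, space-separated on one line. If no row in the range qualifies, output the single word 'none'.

Answer: 24 33 34 36 40 48

Derivation:
Row r has 2^popcount(r) filled cells, so we need popcount(r) = log2(4) = 2.
Scan r = 23..51 and keep those with exactly 2 one-bits:
r=23=10111 popcount=4 -> skip
r=24=11000 popcount=2 -> KEEP
r=25=11001 popcount=3 -> skip
r=26=11010 popcount=3 -> skip
r=27=11011 popcount=4 -> skip
r=28=11100 popcount=3 -> skip
r=29=11101 popcount=4 -> skip
r=30=11110 popcount=4 -> skip
r=31=11111 popcount=5 -> skip
r=32=100000 popcount=1 -> skip
r=33=100001 popcount=2 -> KEEP
r=34=100010 popcount=2 -> KEEP
r=35=100011 popcount=3 -> skip
r=36=100100 popcount=2 -> KEEP
r=37=100101 popcount=3 -> skip
r=38=100110 popcount=3 -> skip
r=39=100111 popcount=4 -> skip
r=40=101000 popcount=2 -> KEEP
r=41=101001 popcount=3 -> skip
r=42=101010 popcount=3 -> skip
r=43=101011 popcount=4 -> skip
r=44=101100 popcount=3 -> skip
r=45=101101 popcount=4 -> skip
r=46=101110 popcount=4 -> skip
r=47=101111 popcount=5 -> skip
r=48=110000 popcount=2 -> KEEP
r=49=110001 popcount=3 -> skip
r=50=110010 popcount=3 -> skip
r=51=110011 popcount=4 -> skip
Kept rows: 24 33 34 36 40 48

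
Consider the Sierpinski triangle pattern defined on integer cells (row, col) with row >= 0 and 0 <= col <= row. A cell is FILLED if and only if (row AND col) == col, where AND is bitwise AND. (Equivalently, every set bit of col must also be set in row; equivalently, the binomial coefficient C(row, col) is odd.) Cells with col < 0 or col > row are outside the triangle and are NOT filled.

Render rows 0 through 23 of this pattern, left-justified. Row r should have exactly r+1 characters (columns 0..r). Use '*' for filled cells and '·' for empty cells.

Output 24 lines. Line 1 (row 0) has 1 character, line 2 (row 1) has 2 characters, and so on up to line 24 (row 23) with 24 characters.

Answer: *
**
*·*
****
*···*
**··**
*·*·*·*
********
*·······*
**······**
*·*·····*·*
****····****
*···*···*···*
**··**··**··**
*·*·*·*·*·*·*·*
****************
*···············*
**··············**
*·*·············*·*
****············****
*···*···········*···*
**··**··········**··**
*·*·*·*·········*·*·*·*
********········********

Derivation:
r0=0: *
r1=1: **
r2=10: *·*
r3=11: ****
r4=100: *···*
r5=101: **··**
r6=110: *·*·*·*
r7=111: ********
r8=1000: *·······*
r9=1001: **······**
r10=1010: *·*·····*·*
r11=1011: ****····****
r12=1100: *···*···*···*
r13=1101: **··**··**··**
r14=1110: *·*·*·*·*·*·*·*
r15=1111: ****************
r16=10000: *···············*
r17=10001: **··············**
r18=10010: *·*·············*·*
r19=10011: ****············****
r20=10100: *···*···········*···*
r21=10101: **··**··········**··**
r22=10110: *·*·*·*·········*·*·*·*
r23=10111: ********········********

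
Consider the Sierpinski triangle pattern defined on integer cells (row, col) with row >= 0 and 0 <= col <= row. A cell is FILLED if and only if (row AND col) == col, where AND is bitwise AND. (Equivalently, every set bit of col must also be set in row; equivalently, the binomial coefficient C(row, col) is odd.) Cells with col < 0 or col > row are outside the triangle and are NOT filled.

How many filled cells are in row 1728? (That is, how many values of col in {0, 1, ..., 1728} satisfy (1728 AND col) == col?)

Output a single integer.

1728 in binary = 11011000000
popcount(1728) = number of 1-bits in 11011000000 = 4
A col c satisfies (1728 AND c) == c iff every set bit of c is also set in 1728; each of the 4 set bits of 1728 can independently be on or off in c.
count = 2^4 = 16

Answer: 16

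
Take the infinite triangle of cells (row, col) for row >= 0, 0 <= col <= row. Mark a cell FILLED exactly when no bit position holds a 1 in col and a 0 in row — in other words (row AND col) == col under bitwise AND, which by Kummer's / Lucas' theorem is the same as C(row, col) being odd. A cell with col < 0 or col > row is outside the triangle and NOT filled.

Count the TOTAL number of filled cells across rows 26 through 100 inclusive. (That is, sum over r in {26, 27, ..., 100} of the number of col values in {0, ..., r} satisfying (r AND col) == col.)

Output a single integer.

r26=11010 pc3: +8 =8
r27=11011 pc4: +16 =24
r28=11100 pc3: +8 =32
r29=11101 pc4: +16 =48
r30=11110 pc4: +16 =64
r31=11111 pc5: +32 =96
r32=100000 pc1: +2 =98
r33=100001 pc2: +4 =102
r34=100010 pc2: +4 =106
r35=100011 pc3: +8 =114
r36=100100 pc2: +4 =118
r37=100101 pc3: +8 =126
r38=100110 pc3: +8 =134
r39=100111 pc4: +16 =150
r40=101000 pc2: +4 =154
r41=101001 pc3: +8 =162
r42=101010 pc3: +8 =170
r43=101011 pc4: +16 =186
r44=101100 pc3: +8 =194
r45=101101 pc4: +16 =210
r46=101110 pc4: +16 =226
r47=101111 pc5: +32 =258
r48=110000 pc2: +4 =262
r49=110001 pc3: +8 =270
r50=110010 pc3: +8 =278
r51=110011 pc4: +16 =294
r52=110100 pc3: +8 =302
r53=110101 pc4: +16 =318
r54=110110 pc4: +16 =334
r55=110111 pc5: +32 =366
r56=111000 pc3: +8 =374
r57=111001 pc4: +16 =390
r58=111010 pc4: +16 =406
r59=111011 pc5: +32 =438
r60=111100 pc4: +16 =454
r61=111101 pc5: +32 =486
r62=111110 pc5: +32 =518
r63=111111 pc6: +64 =582
r64=1000000 pc1: +2 =584
r65=1000001 pc2: +4 =588
r66=1000010 pc2: +4 =592
r67=1000011 pc3: +8 =600
r68=1000100 pc2: +4 =604
r69=1000101 pc3: +8 =612
r70=1000110 pc3: +8 =620
r71=1000111 pc4: +16 =636
r72=1001000 pc2: +4 =640
r73=1001001 pc3: +8 =648
r74=1001010 pc3: +8 =656
r75=1001011 pc4: +16 =672
r76=1001100 pc3: +8 =680
r77=1001101 pc4: +16 =696
r78=1001110 pc4: +16 =712
r79=1001111 pc5: +32 =744
r80=1010000 pc2: +4 =748
r81=1010001 pc3: +8 =756
r82=1010010 pc3: +8 =764
r83=1010011 pc4: +16 =780
r84=1010100 pc3: +8 =788
r85=1010101 pc4: +16 =804
r86=1010110 pc4: +16 =820
r87=1010111 pc5: +32 =852
r88=1011000 pc3: +8 =860
r89=1011001 pc4: +16 =876
r90=1011010 pc4: +16 =892
r91=1011011 pc5: +32 =924
r92=1011100 pc4: +16 =940
r93=1011101 pc5: +32 =972
r94=1011110 pc5: +32 =1004
r95=1011111 pc6: +64 =1068
r96=1100000 pc2: +4 =1072
r97=1100001 pc3: +8 =1080
r98=1100010 pc3: +8 =1088
r99=1100011 pc4: +16 =1104
r100=1100100 pc3: +8 =1112

Answer: 1112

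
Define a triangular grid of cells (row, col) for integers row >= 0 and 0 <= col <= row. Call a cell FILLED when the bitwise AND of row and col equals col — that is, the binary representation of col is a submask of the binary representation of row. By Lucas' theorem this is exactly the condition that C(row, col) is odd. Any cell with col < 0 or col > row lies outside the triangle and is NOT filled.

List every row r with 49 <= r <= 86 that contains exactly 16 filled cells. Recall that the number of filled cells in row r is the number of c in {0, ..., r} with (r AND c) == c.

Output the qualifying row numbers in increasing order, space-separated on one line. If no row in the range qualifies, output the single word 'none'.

Answer: 51 53 54 57 58 60 71 75 77 78 83 85 86

Derivation:
Row r has 2^popcount(r) filled cells, so we need popcount(r) = log2(16) = 4.
Scan r = 49..86 and keep those with exactly 4 one-bits:
r=49=110001 popcount=3 -> skip
r=50=110010 popcount=3 -> skip
r=51=110011 popcount=4 -> KEEP
r=52=110100 popcount=3 -> skip
r=53=110101 popcount=4 -> KEEP
r=54=110110 popcount=4 -> KEEP
r=55=110111 popcount=5 -> skip
r=56=111000 popcount=3 -> skip
r=57=111001 popcount=4 -> KEEP
r=58=111010 popcount=4 -> KEEP
r=59=111011 popcount=5 -> skip
r=60=111100 popcount=4 -> KEEP
r=61=111101 popcount=5 -> skip
r=62=111110 popcount=5 -> skip
r=63=111111 popcount=6 -> skip
r=64=1000000 popcount=1 -> skip
r=65=1000001 popcount=2 -> skip
r=66=1000010 popcount=2 -> skip
r=67=1000011 popcount=3 -> skip
r=68=1000100 popcount=2 -> skip
r=69=1000101 popcount=3 -> skip
r=70=1000110 popcount=3 -> skip
r=71=1000111 popcount=4 -> KEEP
r=72=1001000 popcount=2 -> skip
r=73=1001001 popcount=3 -> skip
r=74=1001010 popcount=3 -> skip
r=75=1001011 popcount=4 -> KEEP
r=76=1001100 popcount=3 -> skip
r=77=1001101 popcount=4 -> KEEP
r=78=1001110 popcount=4 -> KEEP
r=79=1001111 popcount=5 -> skip
r=80=1010000 popcount=2 -> skip
r=81=1010001 popcount=3 -> skip
r=82=1010010 popcount=3 -> skip
r=83=1010011 popcount=4 -> KEEP
r=84=1010100 popcount=3 -> skip
r=85=1010101 popcount=4 -> KEEP
r=86=1010110 popcount=4 -> KEEP
Kept rows: 51 53 54 57 58 60 71 75 77 78 83 85 86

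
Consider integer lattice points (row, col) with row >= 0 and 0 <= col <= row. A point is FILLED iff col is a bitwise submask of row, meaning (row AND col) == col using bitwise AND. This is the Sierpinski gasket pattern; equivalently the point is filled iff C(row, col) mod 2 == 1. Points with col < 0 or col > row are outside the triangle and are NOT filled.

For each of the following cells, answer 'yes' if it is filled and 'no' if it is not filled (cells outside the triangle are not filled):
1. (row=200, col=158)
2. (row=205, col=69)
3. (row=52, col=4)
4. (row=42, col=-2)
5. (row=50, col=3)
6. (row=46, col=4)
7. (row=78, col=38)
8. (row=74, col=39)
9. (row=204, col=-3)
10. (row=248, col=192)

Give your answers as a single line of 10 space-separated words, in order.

Answer: no yes yes no no yes no no no yes

Derivation:
(200,158): row=0b11001000, col=0b10011110, row AND col = 0b10001000 = 136; 136 != 158 -> empty
(205,69): row=0b11001101, col=0b1000101, row AND col = 0b1000101 = 69; 69 == 69 -> filled
(52,4): row=0b110100, col=0b100, row AND col = 0b100 = 4; 4 == 4 -> filled
(42,-2): col outside [0, 42] -> not filled
(50,3): row=0b110010, col=0b11, row AND col = 0b10 = 2; 2 != 3 -> empty
(46,4): row=0b101110, col=0b100, row AND col = 0b100 = 4; 4 == 4 -> filled
(78,38): row=0b1001110, col=0b100110, row AND col = 0b110 = 6; 6 != 38 -> empty
(74,39): row=0b1001010, col=0b100111, row AND col = 0b10 = 2; 2 != 39 -> empty
(204,-3): col outside [0, 204] -> not filled
(248,192): row=0b11111000, col=0b11000000, row AND col = 0b11000000 = 192; 192 == 192 -> filled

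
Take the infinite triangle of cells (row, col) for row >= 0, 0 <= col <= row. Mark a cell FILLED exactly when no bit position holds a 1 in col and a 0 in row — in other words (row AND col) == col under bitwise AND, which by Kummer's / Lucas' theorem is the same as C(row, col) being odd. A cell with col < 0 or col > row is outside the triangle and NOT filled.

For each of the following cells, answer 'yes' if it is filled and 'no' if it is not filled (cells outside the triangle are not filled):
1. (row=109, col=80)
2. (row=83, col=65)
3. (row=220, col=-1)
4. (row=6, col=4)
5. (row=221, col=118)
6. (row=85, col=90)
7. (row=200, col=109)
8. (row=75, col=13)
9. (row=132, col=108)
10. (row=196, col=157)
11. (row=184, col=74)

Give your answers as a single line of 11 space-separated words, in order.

(109,80): row=0b1101101, col=0b1010000, row AND col = 0b1000000 = 64; 64 != 80 -> empty
(83,65): row=0b1010011, col=0b1000001, row AND col = 0b1000001 = 65; 65 == 65 -> filled
(220,-1): col outside [0, 220] -> not filled
(6,4): row=0b110, col=0b100, row AND col = 0b100 = 4; 4 == 4 -> filled
(221,118): row=0b11011101, col=0b1110110, row AND col = 0b1010100 = 84; 84 != 118 -> empty
(85,90): col outside [0, 85] -> not filled
(200,109): row=0b11001000, col=0b1101101, row AND col = 0b1001000 = 72; 72 != 109 -> empty
(75,13): row=0b1001011, col=0b1101, row AND col = 0b1001 = 9; 9 != 13 -> empty
(132,108): row=0b10000100, col=0b1101100, row AND col = 0b100 = 4; 4 != 108 -> empty
(196,157): row=0b11000100, col=0b10011101, row AND col = 0b10000100 = 132; 132 != 157 -> empty
(184,74): row=0b10111000, col=0b1001010, row AND col = 0b1000 = 8; 8 != 74 -> empty

Answer: no yes no yes no no no no no no no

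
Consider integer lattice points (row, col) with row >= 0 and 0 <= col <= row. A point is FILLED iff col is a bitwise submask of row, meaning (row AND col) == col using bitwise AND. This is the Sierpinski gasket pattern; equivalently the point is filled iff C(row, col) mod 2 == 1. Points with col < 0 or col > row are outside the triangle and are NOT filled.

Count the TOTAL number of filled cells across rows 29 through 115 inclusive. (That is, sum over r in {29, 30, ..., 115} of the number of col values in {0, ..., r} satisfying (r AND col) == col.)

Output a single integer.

Answer: 1432

Derivation:
r29=11101 pc4: +16 =16
r30=11110 pc4: +16 =32
r31=11111 pc5: +32 =64
r32=100000 pc1: +2 =66
r33=100001 pc2: +4 =70
r34=100010 pc2: +4 =74
r35=100011 pc3: +8 =82
r36=100100 pc2: +4 =86
r37=100101 pc3: +8 =94
r38=100110 pc3: +8 =102
r39=100111 pc4: +16 =118
r40=101000 pc2: +4 =122
r41=101001 pc3: +8 =130
r42=101010 pc3: +8 =138
r43=101011 pc4: +16 =154
r44=101100 pc3: +8 =162
r45=101101 pc4: +16 =178
r46=101110 pc4: +16 =194
r47=101111 pc5: +32 =226
r48=110000 pc2: +4 =230
r49=110001 pc3: +8 =238
r50=110010 pc3: +8 =246
r51=110011 pc4: +16 =262
r52=110100 pc3: +8 =270
r53=110101 pc4: +16 =286
r54=110110 pc4: +16 =302
r55=110111 pc5: +32 =334
r56=111000 pc3: +8 =342
r57=111001 pc4: +16 =358
r58=111010 pc4: +16 =374
r59=111011 pc5: +32 =406
r60=111100 pc4: +16 =422
r61=111101 pc5: +32 =454
r62=111110 pc5: +32 =486
r63=111111 pc6: +64 =550
r64=1000000 pc1: +2 =552
r65=1000001 pc2: +4 =556
r66=1000010 pc2: +4 =560
r67=1000011 pc3: +8 =568
r68=1000100 pc2: +4 =572
r69=1000101 pc3: +8 =580
r70=1000110 pc3: +8 =588
r71=1000111 pc4: +16 =604
r72=1001000 pc2: +4 =608
r73=1001001 pc3: +8 =616
r74=1001010 pc3: +8 =624
r75=1001011 pc4: +16 =640
r76=1001100 pc3: +8 =648
r77=1001101 pc4: +16 =664
r78=1001110 pc4: +16 =680
r79=1001111 pc5: +32 =712
r80=1010000 pc2: +4 =716
r81=1010001 pc3: +8 =724
r82=1010010 pc3: +8 =732
r83=1010011 pc4: +16 =748
r84=1010100 pc3: +8 =756
r85=1010101 pc4: +16 =772
r86=1010110 pc4: +16 =788
r87=1010111 pc5: +32 =820
r88=1011000 pc3: +8 =828
r89=1011001 pc4: +16 =844
r90=1011010 pc4: +16 =860
r91=1011011 pc5: +32 =892
r92=1011100 pc4: +16 =908
r93=1011101 pc5: +32 =940
r94=1011110 pc5: +32 =972
r95=1011111 pc6: +64 =1036
r96=1100000 pc2: +4 =1040
r97=1100001 pc3: +8 =1048
r98=1100010 pc3: +8 =1056
r99=1100011 pc4: +16 =1072
r100=1100100 pc3: +8 =1080
r101=1100101 pc4: +16 =1096
r102=1100110 pc4: +16 =1112
r103=1100111 pc5: +32 =1144
r104=1101000 pc3: +8 =1152
r105=1101001 pc4: +16 =1168
r106=1101010 pc4: +16 =1184
r107=1101011 pc5: +32 =1216
r108=1101100 pc4: +16 =1232
r109=1101101 pc5: +32 =1264
r110=1101110 pc5: +32 =1296
r111=1101111 pc6: +64 =1360
r112=1110000 pc3: +8 =1368
r113=1110001 pc4: +16 =1384
r114=1110010 pc4: +16 =1400
r115=1110011 pc5: +32 =1432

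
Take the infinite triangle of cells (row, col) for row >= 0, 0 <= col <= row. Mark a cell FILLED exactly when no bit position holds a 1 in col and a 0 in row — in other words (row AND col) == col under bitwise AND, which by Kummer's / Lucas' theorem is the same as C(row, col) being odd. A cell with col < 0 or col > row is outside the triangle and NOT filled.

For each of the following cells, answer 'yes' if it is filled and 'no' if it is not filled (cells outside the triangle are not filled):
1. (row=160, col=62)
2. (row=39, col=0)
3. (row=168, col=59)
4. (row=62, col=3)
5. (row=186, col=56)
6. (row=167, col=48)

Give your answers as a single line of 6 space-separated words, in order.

(160,62): row=0b10100000, col=0b111110, row AND col = 0b100000 = 32; 32 != 62 -> empty
(39,0): row=0b100111, col=0b0, row AND col = 0b0 = 0; 0 == 0 -> filled
(168,59): row=0b10101000, col=0b111011, row AND col = 0b101000 = 40; 40 != 59 -> empty
(62,3): row=0b111110, col=0b11, row AND col = 0b10 = 2; 2 != 3 -> empty
(186,56): row=0b10111010, col=0b111000, row AND col = 0b111000 = 56; 56 == 56 -> filled
(167,48): row=0b10100111, col=0b110000, row AND col = 0b100000 = 32; 32 != 48 -> empty

Answer: no yes no no yes no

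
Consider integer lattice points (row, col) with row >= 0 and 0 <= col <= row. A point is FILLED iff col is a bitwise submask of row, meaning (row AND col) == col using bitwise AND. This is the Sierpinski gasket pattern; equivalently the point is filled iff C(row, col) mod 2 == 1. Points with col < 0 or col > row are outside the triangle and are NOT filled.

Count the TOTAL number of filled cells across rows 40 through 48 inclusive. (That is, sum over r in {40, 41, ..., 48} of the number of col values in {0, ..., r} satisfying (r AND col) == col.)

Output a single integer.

Answer: 112

Derivation:
r40=101000 pc2: +4 =4
r41=101001 pc3: +8 =12
r42=101010 pc3: +8 =20
r43=101011 pc4: +16 =36
r44=101100 pc3: +8 =44
r45=101101 pc4: +16 =60
r46=101110 pc4: +16 =76
r47=101111 pc5: +32 =108
r48=110000 pc2: +4 =112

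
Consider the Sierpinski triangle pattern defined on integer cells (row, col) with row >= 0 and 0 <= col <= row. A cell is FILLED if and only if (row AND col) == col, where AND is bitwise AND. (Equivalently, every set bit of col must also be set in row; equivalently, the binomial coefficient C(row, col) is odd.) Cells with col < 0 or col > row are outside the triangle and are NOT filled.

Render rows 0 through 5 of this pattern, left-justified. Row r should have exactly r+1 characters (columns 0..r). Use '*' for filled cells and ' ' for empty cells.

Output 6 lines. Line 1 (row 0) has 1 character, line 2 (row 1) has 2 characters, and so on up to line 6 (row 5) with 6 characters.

Answer: *
**
* *
****
*   *
**  **

Derivation:
r0=0: *
r1=1: **
r2=10: * *
r3=11: ****
r4=100: *   *
r5=101: **  **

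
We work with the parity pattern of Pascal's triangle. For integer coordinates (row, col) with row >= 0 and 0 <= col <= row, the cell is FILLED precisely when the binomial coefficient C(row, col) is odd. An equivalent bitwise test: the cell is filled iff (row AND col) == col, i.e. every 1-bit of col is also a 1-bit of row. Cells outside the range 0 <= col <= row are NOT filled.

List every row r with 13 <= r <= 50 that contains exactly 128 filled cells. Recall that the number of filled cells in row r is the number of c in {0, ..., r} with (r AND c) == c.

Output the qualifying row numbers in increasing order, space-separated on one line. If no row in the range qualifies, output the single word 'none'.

Answer: none

Derivation:
Row r has 2^popcount(r) filled cells, so we need popcount(r) = log2(128) = 7.
Scan r = 13..50 and keep those with exactly 7 one-bits:
r=13=1101 popcount=3 -> skip
r=14=1110 popcount=3 -> skip
r=15=1111 popcount=4 -> skip
r=16=10000 popcount=1 -> skip
r=17=10001 popcount=2 -> skip
r=18=10010 popcount=2 -> skip
r=19=10011 popcount=3 -> skip
r=20=10100 popcount=2 -> skip
r=21=10101 popcount=3 -> skip
r=22=10110 popcount=3 -> skip
r=23=10111 popcount=4 -> skip
r=24=11000 popcount=2 -> skip
r=25=11001 popcount=3 -> skip
r=26=11010 popcount=3 -> skip
r=27=11011 popcount=4 -> skip
r=28=11100 popcount=3 -> skip
r=29=11101 popcount=4 -> skip
r=30=11110 popcount=4 -> skip
r=31=11111 popcount=5 -> skip
r=32=100000 popcount=1 -> skip
r=33=100001 popcount=2 -> skip
r=34=100010 popcount=2 -> skip
r=35=100011 popcount=3 -> skip
r=36=100100 popcount=2 -> skip
r=37=100101 popcount=3 -> skip
r=38=100110 popcount=3 -> skip
r=39=100111 popcount=4 -> skip
r=40=101000 popcount=2 -> skip
r=41=101001 popcount=3 -> skip
r=42=101010 popcount=3 -> skip
r=43=101011 popcount=4 -> skip
r=44=101100 popcount=3 -> skip
r=45=101101 popcount=4 -> skip
r=46=101110 popcount=4 -> skip
r=47=101111 popcount=5 -> skip
r=48=110000 popcount=2 -> skip
r=49=110001 popcount=3 -> skip
r=50=110010 popcount=3 -> skip
Kept rows: none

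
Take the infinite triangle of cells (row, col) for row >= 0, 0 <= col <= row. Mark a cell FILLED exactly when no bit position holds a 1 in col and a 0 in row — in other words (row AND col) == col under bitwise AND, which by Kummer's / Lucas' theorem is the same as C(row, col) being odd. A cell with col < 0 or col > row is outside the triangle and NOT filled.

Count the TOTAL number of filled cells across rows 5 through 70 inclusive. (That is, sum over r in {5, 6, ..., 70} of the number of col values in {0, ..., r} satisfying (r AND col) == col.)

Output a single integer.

Answer: 756

Derivation:
r5=101 pc2: +4 =4
r6=110 pc2: +4 =8
r7=111 pc3: +8 =16
r8=1000 pc1: +2 =18
r9=1001 pc2: +4 =22
r10=1010 pc2: +4 =26
r11=1011 pc3: +8 =34
r12=1100 pc2: +4 =38
r13=1101 pc3: +8 =46
r14=1110 pc3: +8 =54
r15=1111 pc4: +16 =70
r16=10000 pc1: +2 =72
r17=10001 pc2: +4 =76
r18=10010 pc2: +4 =80
r19=10011 pc3: +8 =88
r20=10100 pc2: +4 =92
r21=10101 pc3: +8 =100
r22=10110 pc3: +8 =108
r23=10111 pc4: +16 =124
r24=11000 pc2: +4 =128
r25=11001 pc3: +8 =136
r26=11010 pc3: +8 =144
r27=11011 pc4: +16 =160
r28=11100 pc3: +8 =168
r29=11101 pc4: +16 =184
r30=11110 pc4: +16 =200
r31=11111 pc5: +32 =232
r32=100000 pc1: +2 =234
r33=100001 pc2: +4 =238
r34=100010 pc2: +4 =242
r35=100011 pc3: +8 =250
r36=100100 pc2: +4 =254
r37=100101 pc3: +8 =262
r38=100110 pc3: +8 =270
r39=100111 pc4: +16 =286
r40=101000 pc2: +4 =290
r41=101001 pc3: +8 =298
r42=101010 pc3: +8 =306
r43=101011 pc4: +16 =322
r44=101100 pc3: +8 =330
r45=101101 pc4: +16 =346
r46=101110 pc4: +16 =362
r47=101111 pc5: +32 =394
r48=110000 pc2: +4 =398
r49=110001 pc3: +8 =406
r50=110010 pc3: +8 =414
r51=110011 pc4: +16 =430
r52=110100 pc3: +8 =438
r53=110101 pc4: +16 =454
r54=110110 pc4: +16 =470
r55=110111 pc5: +32 =502
r56=111000 pc3: +8 =510
r57=111001 pc4: +16 =526
r58=111010 pc4: +16 =542
r59=111011 pc5: +32 =574
r60=111100 pc4: +16 =590
r61=111101 pc5: +32 =622
r62=111110 pc5: +32 =654
r63=111111 pc6: +64 =718
r64=1000000 pc1: +2 =720
r65=1000001 pc2: +4 =724
r66=1000010 pc2: +4 =728
r67=1000011 pc3: +8 =736
r68=1000100 pc2: +4 =740
r69=1000101 pc3: +8 =748
r70=1000110 pc3: +8 =756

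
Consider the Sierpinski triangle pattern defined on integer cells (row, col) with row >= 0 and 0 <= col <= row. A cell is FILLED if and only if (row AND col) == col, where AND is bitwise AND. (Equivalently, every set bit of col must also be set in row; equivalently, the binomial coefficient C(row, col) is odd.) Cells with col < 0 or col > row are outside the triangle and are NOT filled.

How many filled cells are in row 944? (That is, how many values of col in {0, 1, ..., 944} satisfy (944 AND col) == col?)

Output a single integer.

944 in binary = 1110110000
popcount(944) = number of 1-bits in 1110110000 = 5
A col c satisfies (944 AND c) == c iff every set bit of c is also set in 944; each of the 5 set bits of 944 can independently be on or off in c.
count = 2^5 = 32

Answer: 32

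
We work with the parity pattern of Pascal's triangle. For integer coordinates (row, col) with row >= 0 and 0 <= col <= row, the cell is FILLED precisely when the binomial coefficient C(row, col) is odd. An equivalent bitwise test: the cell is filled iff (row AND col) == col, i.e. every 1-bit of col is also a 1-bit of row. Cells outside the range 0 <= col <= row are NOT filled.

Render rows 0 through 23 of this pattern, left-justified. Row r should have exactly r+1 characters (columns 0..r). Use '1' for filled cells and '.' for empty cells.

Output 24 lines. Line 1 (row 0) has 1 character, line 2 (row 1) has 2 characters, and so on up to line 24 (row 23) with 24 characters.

r0=0: 1
r1=1: 11
r2=10: 1.1
r3=11: 1111
r4=100: 1...1
r5=101: 11..11
r6=110: 1.1.1.1
r7=111: 11111111
r8=1000: 1.......1
r9=1001: 11......11
r10=1010: 1.1.....1.1
r11=1011: 1111....1111
r12=1100: 1...1...1...1
r13=1101: 11..11..11..11
r14=1110: 1.1.1.1.1.1.1.1
r15=1111: 1111111111111111
r16=10000: 1...............1
r17=10001: 11..............11
r18=10010: 1.1.............1.1
r19=10011: 1111............1111
r20=10100: 1...1...........1...1
r21=10101: 11..11..........11..11
r22=10110: 1.1.1.1.........1.1.1.1
r23=10111: 11111111........11111111

Answer: 1
11
1.1
1111
1...1
11..11
1.1.1.1
11111111
1.......1
11......11
1.1.....1.1
1111....1111
1...1...1...1
11..11..11..11
1.1.1.1.1.1.1.1
1111111111111111
1...............1
11..............11
1.1.............1.1
1111............1111
1...1...........1...1
11..11..........11..11
1.1.1.1.........1.1.1.1
11111111........11111111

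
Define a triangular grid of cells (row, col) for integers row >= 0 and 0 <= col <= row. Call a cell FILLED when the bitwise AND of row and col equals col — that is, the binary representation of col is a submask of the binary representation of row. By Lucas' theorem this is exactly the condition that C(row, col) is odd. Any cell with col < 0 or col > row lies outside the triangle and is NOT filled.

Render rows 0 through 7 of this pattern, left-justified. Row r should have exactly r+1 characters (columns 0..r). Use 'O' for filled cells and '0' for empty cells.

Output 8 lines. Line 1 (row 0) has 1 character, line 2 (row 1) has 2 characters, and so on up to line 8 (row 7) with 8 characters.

r0=0: O
r1=1: OO
r2=10: O0O
r3=11: OOOO
r4=100: O000O
r5=101: OO00OO
r6=110: O0O0O0O
r7=111: OOOOOOOO

Answer: O
OO
O0O
OOOO
O000O
OO00OO
O0O0O0O
OOOOOOOO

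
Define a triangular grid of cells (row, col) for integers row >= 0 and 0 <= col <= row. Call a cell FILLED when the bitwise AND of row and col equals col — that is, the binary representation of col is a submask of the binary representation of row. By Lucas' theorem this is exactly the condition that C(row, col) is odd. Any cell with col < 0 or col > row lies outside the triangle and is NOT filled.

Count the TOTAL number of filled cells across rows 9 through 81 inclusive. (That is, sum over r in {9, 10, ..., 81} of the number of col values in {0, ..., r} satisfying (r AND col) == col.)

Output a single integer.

r9=1001 pc2: +4 =4
r10=1010 pc2: +4 =8
r11=1011 pc3: +8 =16
r12=1100 pc2: +4 =20
r13=1101 pc3: +8 =28
r14=1110 pc3: +8 =36
r15=1111 pc4: +16 =52
r16=10000 pc1: +2 =54
r17=10001 pc2: +4 =58
r18=10010 pc2: +4 =62
r19=10011 pc3: +8 =70
r20=10100 pc2: +4 =74
r21=10101 pc3: +8 =82
r22=10110 pc3: +8 =90
r23=10111 pc4: +16 =106
r24=11000 pc2: +4 =110
r25=11001 pc3: +8 =118
r26=11010 pc3: +8 =126
r27=11011 pc4: +16 =142
r28=11100 pc3: +8 =150
r29=11101 pc4: +16 =166
r30=11110 pc4: +16 =182
r31=11111 pc5: +32 =214
r32=100000 pc1: +2 =216
r33=100001 pc2: +4 =220
r34=100010 pc2: +4 =224
r35=100011 pc3: +8 =232
r36=100100 pc2: +4 =236
r37=100101 pc3: +8 =244
r38=100110 pc3: +8 =252
r39=100111 pc4: +16 =268
r40=101000 pc2: +4 =272
r41=101001 pc3: +8 =280
r42=101010 pc3: +8 =288
r43=101011 pc4: +16 =304
r44=101100 pc3: +8 =312
r45=101101 pc4: +16 =328
r46=101110 pc4: +16 =344
r47=101111 pc5: +32 =376
r48=110000 pc2: +4 =380
r49=110001 pc3: +8 =388
r50=110010 pc3: +8 =396
r51=110011 pc4: +16 =412
r52=110100 pc3: +8 =420
r53=110101 pc4: +16 =436
r54=110110 pc4: +16 =452
r55=110111 pc5: +32 =484
r56=111000 pc3: +8 =492
r57=111001 pc4: +16 =508
r58=111010 pc4: +16 =524
r59=111011 pc5: +32 =556
r60=111100 pc4: +16 =572
r61=111101 pc5: +32 =604
r62=111110 pc5: +32 =636
r63=111111 pc6: +64 =700
r64=1000000 pc1: +2 =702
r65=1000001 pc2: +4 =706
r66=1000010 pc2: +4 =710
r67=1000011 pc3: +8 =718
r68=1000100 pc2: +4 =722
r69=1000101 pc3: +8 =730
r70=1000110 pc3: +8 =738
r71=1000111 pc4: +16 =754
r72=1001000 pc2: +4 =758
r73=1001001 pc3: +8 =766
r74=1001010 pc3: +8 =774
r75=1001011 pc4: +16 =790
r76=1001100 pc3: +8 =798
r77=1001101 pc4: +16 =814
r78=1001110 pc4: +16 =830
r79=1001111 pc5: +32 =862
r80=1010000 pc2: +4 =866
r81=1010001 pc3: +8 =874

Answer: 874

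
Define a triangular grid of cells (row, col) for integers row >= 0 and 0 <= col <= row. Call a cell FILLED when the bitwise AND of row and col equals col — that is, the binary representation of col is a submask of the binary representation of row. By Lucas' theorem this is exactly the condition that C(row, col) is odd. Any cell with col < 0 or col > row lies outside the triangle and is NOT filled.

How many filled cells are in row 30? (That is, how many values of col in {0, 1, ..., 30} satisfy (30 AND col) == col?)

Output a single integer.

30 in binary = 11110
popcount(30) = number of 1-bits in 11110 = 4
A col c satisfies (30 AND c) == c iff every set bit of c is also set in 30; each of the 4 set bits of 30 can independently be on or off in c.
count = 2^4 = 16

Answer: 16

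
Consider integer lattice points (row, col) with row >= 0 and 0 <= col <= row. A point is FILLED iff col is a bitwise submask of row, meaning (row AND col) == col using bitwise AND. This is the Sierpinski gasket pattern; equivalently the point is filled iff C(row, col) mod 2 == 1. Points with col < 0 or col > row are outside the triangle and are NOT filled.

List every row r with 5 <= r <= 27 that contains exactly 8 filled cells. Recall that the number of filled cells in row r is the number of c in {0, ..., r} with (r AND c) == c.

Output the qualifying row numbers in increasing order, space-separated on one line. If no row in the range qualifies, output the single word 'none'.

Answer: 7 11 13 14 19 21 22 25 26

Derivation:
Row r has 2^popcount(r) filled cells, so we need popcount(r) = log2(8) = 3.
Scan r = 5..27 and keep those with exactly 3 one-bits:
r=5=101 popcount=2 -> skip
r=6=110 popcount=2 -> skip
r=7=111 popcount=3 -> KEEP
r=8=1000 popcount=1 -> skip
r=9=1001 popcount=2 -> skip
r=10=1010 popcount=2 -> skip
r=11=1011 popcount=3 -> KEEP
r=12=1100 popcount=2 -> skip
r=13=1101 popcount=3 -> KEEP
r=14=1110 popcount=3 -> KEEP
r=15=1111 popcount=4 -> skip
r=16=10000 popcount=1 -> skip
r=17=10001 popcount=2 -> skip
r=18=10010 popcount=2 -> skip
r=19=10011 popcount=3 -> KEEP
r=20=10100 popcount=2 -> skip
r=21=10101 popcount=3 -> KEEP
r=22=10110 popcount=3 -> KEEP
r=23=10111 popcount=4 -> skip
r=24=11000 popcount=2 -> skip
r=25=11001 popcount=3 -> KEEP
r=26=11010 popcount=3 -> KEEP
r=27=11011 popcount=4 -> skip
Kept rows: 7 11 13 14 19 21 22 25 26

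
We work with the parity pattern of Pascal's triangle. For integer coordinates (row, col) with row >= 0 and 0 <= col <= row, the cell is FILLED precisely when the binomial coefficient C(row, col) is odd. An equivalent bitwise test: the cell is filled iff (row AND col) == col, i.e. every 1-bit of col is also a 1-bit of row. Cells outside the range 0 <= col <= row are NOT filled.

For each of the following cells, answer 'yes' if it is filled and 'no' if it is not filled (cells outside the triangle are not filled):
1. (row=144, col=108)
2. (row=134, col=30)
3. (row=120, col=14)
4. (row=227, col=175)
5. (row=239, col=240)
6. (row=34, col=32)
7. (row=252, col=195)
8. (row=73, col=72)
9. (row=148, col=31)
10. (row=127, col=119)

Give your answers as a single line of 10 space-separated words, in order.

Answer: no no no no no yes no yes no yes

Derivation:
(144,108): row=0b10010000, col=0b1101100, row AND col = 0b0 = 0; 0 != 108 -> empty
(134,30): row=0b10000110, col=0b11110, row AND col = 0b110 = 6; 6 != 30 -> empty
(120,14): row=0b1111000, col=0b1110, row AND col = 0b1000 = 8; 8 != 14 -> empty
(227,175): row=0b11100011, col=0b10101111, row AND col = 0b10100011 = 163; 163 != 175 -> empty
(239,240): col outside [0, 239] -> not filled
(34,32): row=0b100010, col=0b100000, row AND col = 0b100000 = 32; 32 == 32 -> filled
(252,195): row=0b11111100, col=0b11000011, row AND col = 0b11000000 = 192; 192 != 195 -> empty
(73,72): row=0b1001001, col=0b1001000, row AND col = 0b1001000 = 72; 72 == 72 -> filled
(148,31): row=0b10010100, col=0b11111, row AND col = 0b10100 = 20; 20 != 31 -> empty
(127,119): row=0b1111111, col=0b1110111, row AND col = 0b1110111 = 119; 119 == 119 -> filled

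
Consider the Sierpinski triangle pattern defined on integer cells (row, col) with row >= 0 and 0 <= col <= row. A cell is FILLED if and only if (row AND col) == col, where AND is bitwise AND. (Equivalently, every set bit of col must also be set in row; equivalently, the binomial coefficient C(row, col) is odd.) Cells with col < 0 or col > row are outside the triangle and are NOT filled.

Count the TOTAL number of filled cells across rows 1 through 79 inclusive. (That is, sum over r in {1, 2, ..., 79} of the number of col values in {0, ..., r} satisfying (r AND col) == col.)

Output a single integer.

r1=1 pc1: +2 =2
r2=10 pc1: +2 =4
r3=11 pc2: +4 =8
r4=100 pc1: +2 =10
r5=101 pc2: +4 =14
r6=110 pc2: +4 =18
r7=111 pc3: +8 =26
r8=1000 pc1: +2 =28
r9=1001 pc2: +4 =32
r10=1010 pc2: +4 =36
r11=1011 pc3: +8 =44
r12=1100 pc2: +4 =48
r13=1101 pc3: +8 =56
r14=1110 pc3: +8 =64
r15=1111 pc4: +16 =80
r16=10000 pc1: +2 =82
r17=10001 pc2: +4 =86
r18=10010 pc2: +4 =90
r19=10011 pc3: +8 =98
r20=10100 pc2: +4 =102
r21=10101 pc3: +8 =110
r22=10110 pc3: +8 =118
r23=10111 pc4: +16 =134
r24=11000 pc2: +4 =138
r25=11001 pc3: +8 =146
r26=11010 pc3: +8 =154
r27=11011 pc4: +16 =170
r28=11100 pc3: +8 =178
r29=11101 pc4: +16 =194
r30=11110 pc4: +16 =210
r31=11111 pc5: +32 =242
r32=100000 pc1: +2 =244
r33=100001 pc2: +4 =248
r34=100010 pc2: +4 =252
r35=100011 pc3: +8 =260
r36=100100 pc2: +4 =264
r37=100101 pc3: +8 =272
r38=100110 pc3: +8 =280
r39=100111 pc4: +16 =296
r40=101000 pc2: +4 =300
r41=101001 pc3: +8 =308
r42=101010 pc3: +8 =316
r43=101011 pc4: +16 =332
r44=101100 pc3: +8 =340
r45=101101 pc4: +16 =356
r46=101110 pc4: +16 =372
r47=101111 pc5: +32 =404
r48=110000 pc2: +4 =408
r49=110001 pc3: +8 =416
r50=110010 pc3: +8 =424
r51=110011 pc4: +16 =440
r52=110100 pc3: +8 =448
r53=110101 pc4: +16 =464
r54=110110 pc4: +16 =480
r55=110111 pc5: +32 =512
r56=111000 pc3: +8 =520
r57=111001 pc4: +16 =536
r58=111010 pc4: +16 =552
r59=111011 pc5: +32 =584
r60=111100 pc4: +16 =600
r61=111101 pc5: +32 =632
r62=111110 pc5: +32 =664
r63=111111 pc6: +64 =728
r64=1000000 pc1: +2 =730
r65=1000001 pc2: +4 =734
r66=1000010 pc2: +4 =738
r67=1000011 pc3: +8 =746
r68=1000100 pc2: +4 =750
r69=1000101 pc3: +8 =758
r70=1000110 pc3: +8 =766
r71=1000111 pc4: +16 =782
r72=1001000 pc2: +4 =786
r73=1001001 pc3: +8 =794
r74=1001010 pc3: +8 =802
r75=1001011 pc4: +16 =818
r76=1001100 pc3: +8 =826
r77=1001101 pc4: +16 =842
r78=1001110 pc4: +16 =858
r79=1001111 pc5: +32 =890

Answer: 890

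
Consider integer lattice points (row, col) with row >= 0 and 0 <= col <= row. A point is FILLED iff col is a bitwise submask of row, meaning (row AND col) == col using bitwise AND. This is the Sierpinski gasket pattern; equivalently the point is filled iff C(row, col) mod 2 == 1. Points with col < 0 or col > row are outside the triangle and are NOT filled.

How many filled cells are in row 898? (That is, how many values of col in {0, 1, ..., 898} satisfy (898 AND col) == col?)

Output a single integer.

898 in binary = 1110000010
popcount(898) = number of 1-bits in 1110000010 = 4
A col c satisfies (898 AND c) == c iff every set bit of c is also set in 898; each of the 4 set bits of 898 can independently be on or off in c.
count = 2^4 = 16

Answer: 16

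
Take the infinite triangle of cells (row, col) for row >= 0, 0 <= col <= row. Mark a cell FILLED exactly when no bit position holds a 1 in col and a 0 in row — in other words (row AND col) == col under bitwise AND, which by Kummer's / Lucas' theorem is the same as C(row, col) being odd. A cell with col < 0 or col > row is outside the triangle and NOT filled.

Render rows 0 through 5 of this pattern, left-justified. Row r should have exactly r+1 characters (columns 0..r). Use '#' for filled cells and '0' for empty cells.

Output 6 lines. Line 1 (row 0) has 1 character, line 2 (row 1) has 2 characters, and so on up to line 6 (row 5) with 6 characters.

Answer: #
##
#0#
####
#000#
##00##

Derivation:
r0=0: #
r1=1: ##
r2=10: #0#
r3=11: ####
r4=100: #000#
r5=101: ##00##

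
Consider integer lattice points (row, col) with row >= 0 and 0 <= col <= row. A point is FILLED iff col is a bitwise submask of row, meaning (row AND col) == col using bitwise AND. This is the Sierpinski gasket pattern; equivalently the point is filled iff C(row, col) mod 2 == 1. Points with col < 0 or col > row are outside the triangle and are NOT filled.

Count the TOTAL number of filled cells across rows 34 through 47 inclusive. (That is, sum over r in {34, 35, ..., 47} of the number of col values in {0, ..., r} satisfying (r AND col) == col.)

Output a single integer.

r34=100010 pc2: +4 =4
r35=100011 pc3: +8 =12
r36=100100 pc2: +4 =16
r37=100101 pc3: +8 =24
r38=100110 pc3: +8 =32
r39=100111 pc4: +16 =48
r40=101000 pc2: +4 =52
r41=101001 pc3: +8 =60
r42=101010 pc3: +8 =68
r43=101011 pc4: +16 =84
r44=101100 pc3: +8 =92
r45=101101 pc4: +16 =108
r46=101110 pc4: +16 =124
r47=101111 pc5: +32 =156

Answer: 156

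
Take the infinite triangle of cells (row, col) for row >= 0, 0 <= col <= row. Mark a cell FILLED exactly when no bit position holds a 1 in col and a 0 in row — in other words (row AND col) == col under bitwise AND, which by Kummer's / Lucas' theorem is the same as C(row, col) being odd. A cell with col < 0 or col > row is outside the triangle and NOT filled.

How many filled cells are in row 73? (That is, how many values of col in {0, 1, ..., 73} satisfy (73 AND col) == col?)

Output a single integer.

73 in binary = 1001001
popcount(73) = number of 1-bits in 1001001 = 3
A col c satisfies (73 AND c) == c iff every set bit of c is also set in 73; each of the 3 set bits of 73 can independently be on or off in c.
count = 2^3 = 8

Answer: 8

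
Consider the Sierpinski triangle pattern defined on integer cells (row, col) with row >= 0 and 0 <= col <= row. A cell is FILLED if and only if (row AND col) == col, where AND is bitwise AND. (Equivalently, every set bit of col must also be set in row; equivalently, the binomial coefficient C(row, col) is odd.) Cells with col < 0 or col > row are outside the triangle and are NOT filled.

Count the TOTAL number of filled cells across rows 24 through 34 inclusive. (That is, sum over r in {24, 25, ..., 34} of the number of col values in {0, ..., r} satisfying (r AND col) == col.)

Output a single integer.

r24=11000 pc2: +4 =4
r25=11001 pc3: +8 =12
r26=11010 pc3: +8 =20
r27=11011 pc4: +16 =36
r28=11100 pc3: +8 =44
r29=11101 pc4: +16 =60
r30=11110 pc4: +16 =76
r31=11111 pc5: +32 =108
r32=100000 pc1: +2 =110
r33=100001 pc2: +4 =114
r34=100010 pc2: +4 =118

Answer: 118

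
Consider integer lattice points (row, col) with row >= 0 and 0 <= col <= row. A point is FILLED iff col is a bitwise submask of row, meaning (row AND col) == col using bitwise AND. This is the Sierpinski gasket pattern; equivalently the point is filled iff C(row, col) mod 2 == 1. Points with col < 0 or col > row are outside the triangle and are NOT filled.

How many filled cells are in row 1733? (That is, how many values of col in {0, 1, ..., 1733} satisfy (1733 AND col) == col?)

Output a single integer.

Answer: 64

Derivation:
1733 in binary = 11011000101
popcount(1733) = number of 1-bits in 11011000101 = 6
A col c satisfies (1733 AND c) == c iff every set bit of c is also set in 1733; each of the 6 set bits of 1733 can independently be on or off in c.
count = 2^6 = 64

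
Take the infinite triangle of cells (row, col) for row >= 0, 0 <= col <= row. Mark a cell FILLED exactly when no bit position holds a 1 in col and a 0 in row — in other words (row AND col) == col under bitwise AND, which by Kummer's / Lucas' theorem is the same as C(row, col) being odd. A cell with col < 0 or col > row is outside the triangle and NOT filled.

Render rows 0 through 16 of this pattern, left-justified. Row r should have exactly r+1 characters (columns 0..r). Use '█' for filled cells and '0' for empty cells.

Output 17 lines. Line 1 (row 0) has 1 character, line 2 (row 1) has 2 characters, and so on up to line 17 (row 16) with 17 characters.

r0=0: █
r1=1: ██
r2=10: █0█
r3=11: ████
r4=100: █000█
r5=101: ██00██
r6=110: █0█0█0█
r7=111: ████████
r8=1000: █0000000█
r9=1001: ██000000██
r10=1010: █0█00000█0█
r11=1011: ████0000████
r12=1100: █000█000█000█
r13=1101: ██00██00██00██
r14=1110: █0█0█0█0█0█0█0█
r15=1111: ████████████████
r16=10000: █000000000000000█

Answer: █
██
█0█
████
█000█
██00██
█0█0█0█
████████
█0000000█
██000000██
█0█00000█0█
████0000████
█000█000█000█
██00██00██00██
█0█0█0█0█0█0█0█
████████████████
█000000000000000█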